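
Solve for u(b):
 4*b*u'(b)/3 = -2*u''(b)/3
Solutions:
 u(b) = C1 + C2*erf(b)


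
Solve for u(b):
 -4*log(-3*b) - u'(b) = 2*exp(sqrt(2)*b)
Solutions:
 u(b) = C1 - 4*b*log(-b) + 4*b*(1 - log(3)) - sqrt(2)*exp(sqrt(2)*b)


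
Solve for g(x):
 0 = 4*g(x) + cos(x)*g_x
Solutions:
 g(x) = C1*(sin(x)^2 - 2*sin(x) + 1)/(sin(x)^2 + 2*sin(x) + 1)


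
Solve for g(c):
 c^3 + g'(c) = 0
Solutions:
 g(c) = C1 - c^4/4


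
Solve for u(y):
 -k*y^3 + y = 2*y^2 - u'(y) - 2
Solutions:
 u(y) = C1 + k*y^4/4 + 2*y^3/3 - y^2/2 - 2*y


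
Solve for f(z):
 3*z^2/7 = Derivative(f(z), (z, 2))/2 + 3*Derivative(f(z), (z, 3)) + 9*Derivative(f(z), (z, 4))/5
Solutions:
 f(z) = C1 + C2*z + C3*exp(z*(-5 + sqrt(15))/6) + C4*exp(-z*(sqrt(15) + 5)/6) + z^4/14 - 12*z^3/7 + 972*z^2/35


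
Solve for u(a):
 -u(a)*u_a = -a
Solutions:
 u(a) = -sqrt(C1 + a^2)
 u(a) = sqrt(C1 + a^2)


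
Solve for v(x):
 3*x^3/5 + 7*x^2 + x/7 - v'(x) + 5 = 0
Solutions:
 v(x) = C1 + 3*x^4/20 + 7*x^3/3 + x^2/14 + 5*x


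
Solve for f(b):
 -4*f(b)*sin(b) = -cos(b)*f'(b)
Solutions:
 f(b) = C1/cos(b)^4


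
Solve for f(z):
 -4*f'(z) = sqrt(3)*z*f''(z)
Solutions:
 f(z) = C1 + C2*z^(1 - 4*sqrt(3)/3)


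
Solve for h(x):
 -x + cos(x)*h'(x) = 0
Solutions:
 h(x) = C1 + Integral(x/cos(x), x)


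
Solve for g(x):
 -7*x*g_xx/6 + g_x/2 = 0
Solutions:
 g(x) = C1 + C2*x^(10/7)


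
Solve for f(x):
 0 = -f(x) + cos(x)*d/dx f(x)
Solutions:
 f(x) = C1*sqrt(sin(x) + 1)/sqrt(sin(x) - 1)


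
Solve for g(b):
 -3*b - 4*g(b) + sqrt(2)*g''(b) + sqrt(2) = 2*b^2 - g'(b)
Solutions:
 g(b) = C1*exp(sqrt(2)*b*(-1 + sqrt(1 + 16*sqrt(2)))/4) + C2*exp(-sqrt(2)*b*(1 + sqrt(1 + 16*sqrt(2)))/4) - b^2/2 - b - 1/4


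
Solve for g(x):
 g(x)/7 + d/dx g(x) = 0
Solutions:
 g(x) = C1*exp(-x/7)


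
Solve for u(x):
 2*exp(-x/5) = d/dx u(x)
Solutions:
 u(x) = C1 - 10*exp(-x/5)


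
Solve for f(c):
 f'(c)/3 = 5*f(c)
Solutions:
 f(c) = C1*exp(15*c)


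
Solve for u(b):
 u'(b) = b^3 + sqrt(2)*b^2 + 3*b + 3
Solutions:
 u(b) = C1 + b^4/4 + sqrt(2)*b^3/3 + 3*b^2/2 + 3*b


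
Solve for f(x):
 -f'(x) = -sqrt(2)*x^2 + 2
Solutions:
 f(x) = C1 + sqrt(2)*x^3/3 - 2*x


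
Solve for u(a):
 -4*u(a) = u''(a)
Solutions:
 u(a) = C1*sin(2*a) + C2*cos(2*a)


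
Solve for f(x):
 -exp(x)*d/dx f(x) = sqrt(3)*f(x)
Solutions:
 f(x) = C1*exp(sqrt(3)*exp(-x))


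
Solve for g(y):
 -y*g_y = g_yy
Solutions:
 g(y) = C1 + C2*erf(sqrt(2)*y/2)


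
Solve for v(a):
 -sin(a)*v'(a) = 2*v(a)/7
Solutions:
 v(a) = C1*(cos(a) + 1)^(1/7)/(cos(a) - 1)^(1/7)


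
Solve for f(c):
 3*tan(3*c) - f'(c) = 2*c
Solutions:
 f(c) = C1 - c^2 - log(cos(3*c))


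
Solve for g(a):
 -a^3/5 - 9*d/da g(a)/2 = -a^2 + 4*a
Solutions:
 g(a) = C1 - a^4/90 + 2*a^3/27 - 4*a^2/9


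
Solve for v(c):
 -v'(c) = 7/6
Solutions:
 v(c) = C1 - 7*c/6


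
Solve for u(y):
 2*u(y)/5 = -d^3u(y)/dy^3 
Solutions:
 u(y) = C3*exp(-2^(1/3)*5^(2/3)*y/5) + (C1*sin(2^(1/3)*sqrt(3)*5^(2/3)*y/10) + C2*cos(2^(1/3)*sqrt(3)*5^(2/3)*y/10))*exp(2^(1/3)*5^(2/3)*y/10)


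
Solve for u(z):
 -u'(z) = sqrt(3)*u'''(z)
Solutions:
 u(z) = C1 + C2*sin(3^(3/4)*z/3) + C3*cos(3^(3/4)*z/3)


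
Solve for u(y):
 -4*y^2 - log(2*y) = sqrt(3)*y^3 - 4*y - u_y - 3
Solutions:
 u(y) = C1 + sqrt(3)*y^4/4 + 4*y^3/3 - 2*y^2 + y*log(y) - 4*y + y*log(2)


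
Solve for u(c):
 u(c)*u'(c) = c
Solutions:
 u(c) = -sqrt(C1 + c^2)
 u(c) = sqrt(C1 + c^2)


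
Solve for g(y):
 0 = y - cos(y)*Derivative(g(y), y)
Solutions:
 g(y) = C1 + Integral(y/cos(y), y)


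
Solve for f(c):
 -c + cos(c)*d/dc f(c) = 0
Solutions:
 f(c) = C1 + Integral(c/cos(c), c)


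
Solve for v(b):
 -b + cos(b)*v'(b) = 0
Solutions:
 v(b) = C1 + Integral(b/cos(b), b)


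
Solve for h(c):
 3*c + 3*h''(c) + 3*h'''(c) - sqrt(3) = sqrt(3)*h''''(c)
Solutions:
 h(c) = C1 + C2*c + C3*exp(c*(sqrt(3) + sqrt(3 + 4*sqrt(3)))/2) + C4*exp(c*(-sqrt(3 + 4*sqrt(3)) + sqrt(3))/2) - c^3/6 + c^2*(sqrt(3) + 3)/6


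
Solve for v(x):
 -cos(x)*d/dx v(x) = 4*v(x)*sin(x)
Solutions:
 v(x) = C1*cos(x)^4


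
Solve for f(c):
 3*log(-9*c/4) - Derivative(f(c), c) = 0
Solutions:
 f(c) = C1 + 3*c*log(-c) + 3*c*(-2*log(2) - 1 + 2*log(3))


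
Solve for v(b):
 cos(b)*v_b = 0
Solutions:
 v(b) = C1


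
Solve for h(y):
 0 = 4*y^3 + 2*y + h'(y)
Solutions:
 h(y) = C1 - y^4 - y^2


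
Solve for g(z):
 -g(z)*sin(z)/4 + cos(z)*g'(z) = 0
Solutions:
 g(z) = C1/cos(z)^(1/4)


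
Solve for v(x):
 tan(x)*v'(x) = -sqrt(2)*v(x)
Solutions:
 v(x) = C1/sin(x)^(sqrt(2))


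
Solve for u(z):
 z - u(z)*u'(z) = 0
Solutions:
 u(z) = -sqrt(C1 + z^2)
 u(z) = sqrt(C1 + z^2)


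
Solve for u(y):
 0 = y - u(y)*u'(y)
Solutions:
 u(y) = -sqrt(C1 + y^2)
 u(y) = sqrt(C1 + y^2)


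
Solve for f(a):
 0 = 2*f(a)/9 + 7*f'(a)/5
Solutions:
 f(a) = C1*exp(-10*a/63)


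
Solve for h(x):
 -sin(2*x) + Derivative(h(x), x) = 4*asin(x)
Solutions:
 h(x) = C1 + 4*x*asin(x) + 4*sqrt(1 - x^2) - cos(2*x)/2


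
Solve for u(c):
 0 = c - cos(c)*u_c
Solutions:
 u(c) = C1 + Integral(c/cos(c), c)


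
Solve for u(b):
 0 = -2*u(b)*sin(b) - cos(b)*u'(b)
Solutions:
 u(b) = C1*cos(b)^2


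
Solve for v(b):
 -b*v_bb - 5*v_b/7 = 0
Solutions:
 v(b) = C1 + C2*b^(2/7)


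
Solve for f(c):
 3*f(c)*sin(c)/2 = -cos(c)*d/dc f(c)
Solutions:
 f(c) = C1*cos(c)^(3/2)


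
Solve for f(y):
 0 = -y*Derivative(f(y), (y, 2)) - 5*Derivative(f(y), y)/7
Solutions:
 f(y) = C1 + C2*y^(2/7)


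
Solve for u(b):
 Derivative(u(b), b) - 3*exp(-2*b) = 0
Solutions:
 u(b) = C1 - 3*exp(-2*b)/2


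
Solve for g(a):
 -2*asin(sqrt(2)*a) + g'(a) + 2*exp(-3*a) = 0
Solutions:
 g(a) = C1 + 2*a*asin(sqrt(2)*a) + sqrt(2)*sqrt(1 - 2*a^2) + 2*exp(-3*a)/3


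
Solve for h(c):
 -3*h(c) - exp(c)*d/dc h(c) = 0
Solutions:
 h(c) = C1*exp(3*exp(-c))


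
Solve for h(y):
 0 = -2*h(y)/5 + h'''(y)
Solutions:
 h(y) = C3*exp(2^(1/3)*5^(2/3)*y/5) + (C1*sin(2^(1/3)*sqrt(3)*5^(2/3)*y/10) + C2*cos(2^(1/3)*sqrt(3)*5^(2/3)*y/10))*exp(-2^(1/3)*5^(2/3)*y/10)


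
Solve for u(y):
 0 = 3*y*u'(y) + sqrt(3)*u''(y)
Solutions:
 u(y) = C1 + C2*erf(sqrt(2)*3^(1/4)*y/2)


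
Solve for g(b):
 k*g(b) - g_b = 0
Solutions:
 g(b) = C1*exp(b*k)


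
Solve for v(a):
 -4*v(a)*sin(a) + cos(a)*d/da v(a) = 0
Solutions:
 v(a) = C1/cos(a)^4


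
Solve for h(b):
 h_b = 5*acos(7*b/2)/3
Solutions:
 h(b) = C1 + 5*b*acos(7*b/2)/3 - 5*sqrt(4 - 49*b^2)/21


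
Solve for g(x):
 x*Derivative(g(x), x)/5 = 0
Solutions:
 g(x) = C1


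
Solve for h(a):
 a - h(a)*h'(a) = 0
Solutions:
 h(a) = -sqrt(C1 + a^2)
 h(a) = sqrt(C1 + a^2)


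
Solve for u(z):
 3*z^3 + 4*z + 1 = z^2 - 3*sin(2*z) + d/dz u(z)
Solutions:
 u(z) = C1 + 3*z^4/4 - z^3/3 + 2*z^2 + z - 3*cos(2*z)/2


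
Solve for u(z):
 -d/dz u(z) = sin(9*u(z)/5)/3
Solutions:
 z/3 + 5*log(cos(9*u(z)/5) - 1)/18 - 5*log(cos(9*u(z)/5) + 1)/18 = C1


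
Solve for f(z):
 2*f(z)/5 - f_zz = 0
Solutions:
 f(z) = C1*exp(-sqrt(10)*z/5) + C2*exp(sqrt(10)*z/5)


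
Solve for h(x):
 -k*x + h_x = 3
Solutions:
 h(x) = C1 + k*x^2/2 + 3*x


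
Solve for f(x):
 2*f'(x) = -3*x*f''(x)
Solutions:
 f(x) = C1 + C2*x^(1/3)


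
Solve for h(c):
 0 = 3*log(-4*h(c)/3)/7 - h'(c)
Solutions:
 -7*Integral(1/(log(-_y) - log(3) + 2*log(2)), (_y, h(c)))/3 = C1 - c


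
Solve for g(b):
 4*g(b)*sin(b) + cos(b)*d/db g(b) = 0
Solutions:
 g(b) = C1*cos(b)^4


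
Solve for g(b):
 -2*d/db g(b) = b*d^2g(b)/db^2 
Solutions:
 g(b) = C1 + C2/b


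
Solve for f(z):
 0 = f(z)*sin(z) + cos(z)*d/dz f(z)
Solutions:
 f(z) = C1*cos(z)


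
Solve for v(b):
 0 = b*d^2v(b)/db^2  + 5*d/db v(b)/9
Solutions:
 v(b) = C1 + C2*b^(4/9)


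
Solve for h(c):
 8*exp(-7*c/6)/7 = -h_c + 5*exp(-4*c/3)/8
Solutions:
 h(c) = C1 - 15*exp(-4*c/3)/32 + 48*exp(-7*c/6)/49


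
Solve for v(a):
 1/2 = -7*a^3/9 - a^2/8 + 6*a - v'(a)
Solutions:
 v(a) = C1 - 7*a^4/36 - a^3/24 + 3*a^2 - a/2


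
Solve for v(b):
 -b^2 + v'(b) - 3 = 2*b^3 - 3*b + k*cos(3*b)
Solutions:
 v(b) = C1 + b^4/2 + b^3/3 - 3*b^2/2 + 3*b + k*sin(3*b)/3


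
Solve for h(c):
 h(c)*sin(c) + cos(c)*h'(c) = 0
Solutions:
 h(c) = C1*cos(c)


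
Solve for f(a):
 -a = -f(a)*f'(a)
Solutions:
 f(a) = -sqrt(C1 + a^2)
 f(a) = sqrt(C1 + a^2)


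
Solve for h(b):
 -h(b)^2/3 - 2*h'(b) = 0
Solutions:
 h(b) = 6/(C1 + b)


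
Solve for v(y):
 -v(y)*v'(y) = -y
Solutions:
 v(y) = -sqrt(C1 + y^2)
 v(y) = sqrt(C1 + y^2)


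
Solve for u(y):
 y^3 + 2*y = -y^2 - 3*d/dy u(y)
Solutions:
 u(y) = C1 - y^4/12 - y^3/9 - y^2/3


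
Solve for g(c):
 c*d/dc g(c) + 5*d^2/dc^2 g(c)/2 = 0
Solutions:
 g(c) = C1 + C2*erf(sqrt(5)*c/5)


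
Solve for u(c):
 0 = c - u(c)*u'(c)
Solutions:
 u(c) = -sqrt(C1 + c^2)
 u(c) = sqrt(C1 + c^2)


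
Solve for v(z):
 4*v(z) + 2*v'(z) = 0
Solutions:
 v(z) = C1*exp(-2*z)


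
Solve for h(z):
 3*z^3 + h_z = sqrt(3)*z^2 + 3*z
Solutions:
 h(z) = C1 - 3*z^4/4 + sqrt(3)*z^3/3 + 3*z^2/2


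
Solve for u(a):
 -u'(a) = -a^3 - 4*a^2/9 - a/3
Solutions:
 u(a) = C1 + a^4/4 + 4*a^3/27 + a^2/6


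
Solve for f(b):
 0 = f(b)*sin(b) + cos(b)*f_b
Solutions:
 f(b) = C1*cos(b)


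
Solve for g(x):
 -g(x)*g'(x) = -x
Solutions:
 g(x) = -sqrt(C1 + x^2)
 g(x) = sqrt(C1 + x^2)


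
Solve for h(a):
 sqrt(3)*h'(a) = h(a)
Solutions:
 h(a) = C1*exp(sqrt(3)*a/3)


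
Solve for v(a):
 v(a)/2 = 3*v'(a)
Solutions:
 v(a) = C1*exp(a/6)


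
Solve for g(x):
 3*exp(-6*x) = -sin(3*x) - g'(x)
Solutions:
 g(x) = C1 + cos(3*x)/3 + exp(-6*x)/2


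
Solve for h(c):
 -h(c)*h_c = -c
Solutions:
 h(c) = -sqrt(C1 + c^2)
 h(c) = sqrt(C1 + c^2)


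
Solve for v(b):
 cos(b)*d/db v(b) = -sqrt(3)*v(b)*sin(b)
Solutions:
 v(b) = C1*cos(b)^(sqrt(3))


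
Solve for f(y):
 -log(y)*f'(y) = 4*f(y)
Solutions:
 f(y) = C1*exp(-4*li(y))


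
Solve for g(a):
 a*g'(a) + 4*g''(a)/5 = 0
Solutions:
 g(a) = C1 + C2*erf(sqrt(10)*a/4)


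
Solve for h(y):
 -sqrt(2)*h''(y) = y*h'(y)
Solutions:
 h(y) = C1 + C2*erf(2^(1/4)*y/2)


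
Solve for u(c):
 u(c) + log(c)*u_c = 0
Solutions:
 u(c) = C1*exp(-li(c))


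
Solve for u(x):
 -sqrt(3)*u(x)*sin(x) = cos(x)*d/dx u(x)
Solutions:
 u(x) = C1*cos(x)^(sqrt(3))


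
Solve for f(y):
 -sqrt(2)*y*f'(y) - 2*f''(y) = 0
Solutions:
 f(y) = C1 + C2*erf(2^(1/4)*y/2)


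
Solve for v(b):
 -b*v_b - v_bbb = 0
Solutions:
 v(b) = C1 + Integral(C2*airyai(-b) + C3*airybi(-b), b)


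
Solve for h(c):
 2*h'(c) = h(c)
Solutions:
 h(c) = C1*exp(c/2)


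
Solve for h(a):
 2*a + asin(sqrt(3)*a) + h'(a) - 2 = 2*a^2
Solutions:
 h(a) = C1 + 2*a^3/3 - a^2 - a*asin(sqrt(3)*a) + 2*a - sqrt(3)*sqrt(1 - 3*a^2)/3


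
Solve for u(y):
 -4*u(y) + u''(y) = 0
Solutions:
 u(y) = C1*exp(-2*y) + C2*exp(2*y)


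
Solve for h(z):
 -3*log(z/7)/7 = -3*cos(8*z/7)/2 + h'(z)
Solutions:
 h(z) = C1 - 3*z*log(z)/7 + 3*z/7 + 3*z*log(7)/7 + 21*sin(8*z/7)/16


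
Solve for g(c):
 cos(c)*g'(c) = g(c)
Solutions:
 g(c) = C1*sqrt(sin(c) + 1)/sqrt(sin(c) - 1)


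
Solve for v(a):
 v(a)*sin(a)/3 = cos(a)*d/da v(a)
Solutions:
 v(a) = C1/cos(a)^(1/3)


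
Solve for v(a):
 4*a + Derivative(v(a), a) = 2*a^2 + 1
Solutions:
 v(a) = C1 + 2*a^3/3 - 2*a^2 + a


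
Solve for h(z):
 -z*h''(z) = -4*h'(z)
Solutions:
 h(z) = C1 + C2*z^5


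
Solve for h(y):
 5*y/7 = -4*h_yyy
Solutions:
 h(y) = C1 + C2*y + C3*y^2 - 5*y^4/672


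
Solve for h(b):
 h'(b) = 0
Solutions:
 h(b) = C1


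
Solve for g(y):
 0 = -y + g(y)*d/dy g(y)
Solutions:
 g(y) = -sqrt(C1 + y^2)
 g(y) = sqrt(C1 + y^2)


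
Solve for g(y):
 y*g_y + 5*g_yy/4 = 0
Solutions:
 g(y) = C1 + C2*erf(sqrt(10)*y/5)


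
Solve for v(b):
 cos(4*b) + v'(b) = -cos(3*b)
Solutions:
 v(b) = C1 - sin(3*b)/3 - sin(4*b)/4


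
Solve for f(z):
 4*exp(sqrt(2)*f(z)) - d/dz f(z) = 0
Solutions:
 f(z) = sqrt(2)*(2*log(-1/(C1 + 4*z)) - log(2))/4


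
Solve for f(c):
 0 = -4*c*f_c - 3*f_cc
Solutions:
 f(c) = C1 + C2*erf(sqrt(6)*c/3)


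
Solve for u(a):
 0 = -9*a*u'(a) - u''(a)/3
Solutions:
 u(a) = C1 + C2*erf(3*sqrt(6)*a/2)


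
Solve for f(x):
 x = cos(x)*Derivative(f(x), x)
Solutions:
 f(x) = C1 + Integral(x/cos(x), x)


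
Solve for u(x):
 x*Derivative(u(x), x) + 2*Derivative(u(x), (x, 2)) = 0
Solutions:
 u(x) = C1 + C2*erf(x/2)


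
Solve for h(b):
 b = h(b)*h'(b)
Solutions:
 h(b) = -sqrt(C1 + b^2)
 h(b) = sqrt(C1 + b^2)


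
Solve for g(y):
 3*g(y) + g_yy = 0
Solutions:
 g(y) = C1*sin(sqrt(3)*y) + C2*cos(sqrt(3)*y)


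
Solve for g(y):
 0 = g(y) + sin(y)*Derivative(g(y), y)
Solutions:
 g(y) = C1*sqrt(cos(y) + 1)/sqrt(cos(y) - 1)


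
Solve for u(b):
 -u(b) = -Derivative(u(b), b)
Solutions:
 u(b) = C1*exp(b)


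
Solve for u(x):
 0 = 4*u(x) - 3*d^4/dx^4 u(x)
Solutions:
 u(x) = C1*exp(-sqrt(2)*3^(3/4)*x/3) + C2*exp(sqrt(2)*3^(3/4)*x/3) + C3*sin(sqrt(2)*3^(3/4)*x/3) + C4*cos(sqrt(2)*3^(3/4)*x/3)


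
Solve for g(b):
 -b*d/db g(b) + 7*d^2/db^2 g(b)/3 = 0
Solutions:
 g(b) = C1 + C2*erfi(sqrt(42)*b/14)


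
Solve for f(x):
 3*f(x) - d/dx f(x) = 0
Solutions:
 f(x) = C1*exp(3*x)


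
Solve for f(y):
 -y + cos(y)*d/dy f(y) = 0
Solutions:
 f(y) = C1 + Integral(y/cos(y), y)


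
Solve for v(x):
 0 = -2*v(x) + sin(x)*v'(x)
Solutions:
 v(x) = C1*(cos(x) - 1)/(cos(x) + 1)


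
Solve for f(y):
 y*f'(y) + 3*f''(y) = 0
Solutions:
 f(y) = C1 + C2*erf(sqrt(6)*y/6)


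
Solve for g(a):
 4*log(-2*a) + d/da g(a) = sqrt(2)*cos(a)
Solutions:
 g(a) = C1 - 4*a*log(-a) - 4*a*log(2) + 4*a + sqrt(2)*sin(a)


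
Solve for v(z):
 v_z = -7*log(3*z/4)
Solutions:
 v(z) = C1 - 7*z*log(z) + z*log(16384/2187) + 7*z


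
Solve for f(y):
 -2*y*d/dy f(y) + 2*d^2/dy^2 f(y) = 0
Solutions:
 f(y) = C1 + C2*erfi(sqrt(2)*y/2)


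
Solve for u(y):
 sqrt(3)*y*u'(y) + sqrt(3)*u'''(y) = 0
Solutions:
 u(y) = C1 + Integral(C2*airyai(-y) + C3*airybi(-y), y)


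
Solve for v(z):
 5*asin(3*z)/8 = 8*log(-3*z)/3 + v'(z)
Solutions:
 v(z) = C1 - 8*z*log(-z)/3 + 5*z*asin(3*z)/8 - 8*z*log(3)/3 + 8*z/3 + 5*sqrt(1 - 9*z^2)/24


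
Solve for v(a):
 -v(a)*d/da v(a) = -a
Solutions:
 v(a) = -sqrt(C1 + a^2)
 v(a) = sqrt(C1 + a^2)


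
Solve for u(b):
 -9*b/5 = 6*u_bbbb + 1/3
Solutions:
 u(b) = C1 + C2*b + C3*b^2 + C4*b^3 - b^5/400 - b^4/432


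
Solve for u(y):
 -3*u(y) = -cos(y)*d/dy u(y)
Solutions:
 u(y) = C1*(sin(y) + 1)^(3/2)/(sin(y) - 1)^(3/2)


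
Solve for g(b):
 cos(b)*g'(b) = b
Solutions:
 g(b) = C1 + Integral(b/cos(b), b)


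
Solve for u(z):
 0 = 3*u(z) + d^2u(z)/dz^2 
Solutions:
 u(z) = C1*sin(sqrt(3)*z) + C2*cos(sqrt(3)*z)


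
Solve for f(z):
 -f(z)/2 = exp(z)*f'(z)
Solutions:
 f(z) = C1*exp(exp(-z)/2)


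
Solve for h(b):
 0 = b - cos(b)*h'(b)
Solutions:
 h(b) = C1 + Integral(b/cos(b), b)


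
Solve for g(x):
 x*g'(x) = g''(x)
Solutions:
 g(x) = C1 + C2*erfi(sqrt(2)*x/2)


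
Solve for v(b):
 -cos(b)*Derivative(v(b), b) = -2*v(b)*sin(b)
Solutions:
 v(b) = C1/cos(b)^2


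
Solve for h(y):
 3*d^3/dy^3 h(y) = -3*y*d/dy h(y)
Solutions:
 h(y) = C1 + Integral(C2*airyai(-y) + C3*airybi(-y), y)


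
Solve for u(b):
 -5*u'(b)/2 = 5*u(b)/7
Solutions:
 u(b) = C1*exp(-2*b/7)


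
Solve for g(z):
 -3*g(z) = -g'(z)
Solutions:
 g(z) = C1*exp(3*z)


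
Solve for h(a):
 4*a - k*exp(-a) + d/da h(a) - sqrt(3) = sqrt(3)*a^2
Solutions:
 h(a) = C1 + sqrt(3)*a^3/3 - 2*a^2 + sqrt(3)*a - k*exp(-a)


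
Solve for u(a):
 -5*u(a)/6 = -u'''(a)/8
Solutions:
 u(a) = C3*exp(20^(1/3)*3^(2/3)*a/3) + (C1*sin(20^(1/3)*3^(1/6)*a/2) + C2*cos(20^(1/3)*3^(1/6)*a/2))*exp(-20^(1/3)*3^(2/3)*a/6)


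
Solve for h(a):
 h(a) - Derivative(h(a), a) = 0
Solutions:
 h(a) = C1*exp(a)


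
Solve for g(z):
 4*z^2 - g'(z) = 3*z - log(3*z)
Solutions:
 g(z) = C1 + 4*z^3/3 - 3*z^2/2 + z*log(z) - z + z*log(3)


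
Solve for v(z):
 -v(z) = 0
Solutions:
 v(z) = 0


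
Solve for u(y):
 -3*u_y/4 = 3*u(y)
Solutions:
 u(y) = C1*exp(-4*y)


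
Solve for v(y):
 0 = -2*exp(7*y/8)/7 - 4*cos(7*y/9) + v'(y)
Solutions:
 v(y) = C1 + 16*exp(7*y/8)/49 + 36*sin(7*y/9)/7


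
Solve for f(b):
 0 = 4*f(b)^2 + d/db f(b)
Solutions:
 f(b) = 1/(C1 + 4*b)


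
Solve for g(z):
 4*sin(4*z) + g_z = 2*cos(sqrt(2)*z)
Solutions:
 g(z) = C1 + sqrt(2)*sin(sqrt(2)*z) + cos(4*z)


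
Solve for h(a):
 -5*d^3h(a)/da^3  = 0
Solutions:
 h(a) = C1 + C2*a + C3*a^2


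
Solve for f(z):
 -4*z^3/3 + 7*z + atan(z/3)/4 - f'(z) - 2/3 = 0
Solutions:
 f(z) = C1 - z^4/3 + 7*z^2/2 + z*atan(z/3)/4 - 2*z/3 - 3*log(z^2 + 9)/8


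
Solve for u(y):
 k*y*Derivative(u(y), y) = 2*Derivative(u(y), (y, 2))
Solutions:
 u(y) = Piecewise((-sqrt(pi)*C1*erf(y*sqrt(-k)/2)/sqrt(-k) - C2, (k > 0) | (k < 0)), (-C1*y - C2, True))


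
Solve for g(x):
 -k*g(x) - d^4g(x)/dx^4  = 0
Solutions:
 g(x) = C1*exp(-x*(-k)^(1/4)) + C2*exp(x*(-k)^(1/4)) + C3*exp(-I*x*(-k)^(1/4)) + C4*exp(I*x*(-k)^(1/4))


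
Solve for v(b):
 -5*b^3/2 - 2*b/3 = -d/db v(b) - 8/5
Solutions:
 v(b) = C1 + 5*b^4/8 + b^2/3 - 8*b/5


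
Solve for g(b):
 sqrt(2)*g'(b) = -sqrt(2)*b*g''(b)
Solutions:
 g(b) = C1 + C2*log(b)


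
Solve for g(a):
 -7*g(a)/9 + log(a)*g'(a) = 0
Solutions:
 g(a) = C1*exp(7*li(a)/9)


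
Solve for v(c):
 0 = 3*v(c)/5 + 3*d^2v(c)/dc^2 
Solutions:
 v(c) = C1*sin(sqrt(5)*c/5) + C2*cos(sqrt(5)*c/5)


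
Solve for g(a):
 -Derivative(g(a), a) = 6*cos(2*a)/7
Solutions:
 g(a) = C1 - 3*sin(2*a)/7


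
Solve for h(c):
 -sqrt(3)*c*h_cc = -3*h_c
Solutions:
 h(c) = C1 + C2*c^(1 + sqrt(3))


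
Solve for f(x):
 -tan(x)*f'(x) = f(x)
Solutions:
 f(x) = C1/sin(x)


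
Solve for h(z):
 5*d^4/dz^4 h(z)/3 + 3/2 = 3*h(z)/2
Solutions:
 h(z) = C1*exp(-10^(3/4)*sqrt(3)*z/10) + C2*exp(10^(3/4)*sqrt(3)*z/10) + C3*sin(10^(3/4)*sqrt(3)*z/10) + C4*cos(10^(3/4)*sqrt(3)*z/10) + 1


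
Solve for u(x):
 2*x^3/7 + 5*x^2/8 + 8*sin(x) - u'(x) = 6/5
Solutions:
 u(x) = C1 + x^4/14 + 5*x^3/24 - 6*x/5 - 8*cos(x)


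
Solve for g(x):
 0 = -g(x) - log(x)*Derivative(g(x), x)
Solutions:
 g(x) = C1*exp(-li(x))


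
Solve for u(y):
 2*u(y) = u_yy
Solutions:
 u(y) = C1*exp(-sqrt(2)*y) + C2*exp(sqrt(2)*y)


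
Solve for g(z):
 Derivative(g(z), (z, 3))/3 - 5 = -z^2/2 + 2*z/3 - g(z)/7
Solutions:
 g(z) = C3*exp(-3^(1/3)*7^(2/3)*z/7) - 7*z^2/2 + 14*z/3 + (C1*sin(3^(5/6)*7^(2/3)*z/14) + C2*cos(3^(5/6)*7^(2/3)*z/14))*exp(3^(1/3)*7^(2/3)*z/14) + 35


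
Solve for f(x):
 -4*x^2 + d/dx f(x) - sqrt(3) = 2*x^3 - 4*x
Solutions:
 f(x) = C1 + x^4/2 + 4*x^3/3 - 2*x^2 + sqrt(3)*x


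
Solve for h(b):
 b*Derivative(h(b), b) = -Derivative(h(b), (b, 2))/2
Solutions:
 h(b) = C1 + C2*erf(b)


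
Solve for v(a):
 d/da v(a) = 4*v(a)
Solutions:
 v(a) = C1*exp(4*a)


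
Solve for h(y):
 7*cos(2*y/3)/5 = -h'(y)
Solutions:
 h(y) = C1 - 21*sin(2*y/3)/10


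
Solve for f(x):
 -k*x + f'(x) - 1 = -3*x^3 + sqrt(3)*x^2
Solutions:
 f(x) = C1 + k*x^2/2 - 3*x^4/4 + sqrt(3)*x^3/3 + x


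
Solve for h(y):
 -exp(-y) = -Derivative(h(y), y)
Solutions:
 h(y) = C1 - exp(-y)


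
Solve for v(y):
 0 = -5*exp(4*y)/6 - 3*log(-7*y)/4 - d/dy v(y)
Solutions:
 v(y) = C1 - 3*y*log(-y)/4 + 3*y*(1 - log(7))/4 - 5*exp(4*y)/24


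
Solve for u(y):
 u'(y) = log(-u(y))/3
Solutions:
 -li(-u(y)) = C1 + y/3


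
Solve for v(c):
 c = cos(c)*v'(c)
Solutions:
 v(c) = C1 + Integral(c/cos(c), c)


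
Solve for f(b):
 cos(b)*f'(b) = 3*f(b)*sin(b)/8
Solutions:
 f(b) = C1/cos(b)^(3/8)


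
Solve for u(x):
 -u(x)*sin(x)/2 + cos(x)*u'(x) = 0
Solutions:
 u(x) = C1/sqrt(cos(x))


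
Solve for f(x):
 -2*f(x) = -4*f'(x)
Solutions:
 f(x) = C1*exp(x/2)


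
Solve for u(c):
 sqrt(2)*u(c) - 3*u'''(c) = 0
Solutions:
 u(c) = C3*exp(2^(1/6)*3^(2/3)*c/3) + (C1*sin(6^(1/6)*c/2) + C2*cos(6^(1/6)*c/2))*exp(-2^(1/6)*3^(2/3)*c/6)


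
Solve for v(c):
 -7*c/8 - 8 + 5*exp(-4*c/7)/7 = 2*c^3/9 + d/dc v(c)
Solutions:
 v(c) = C1 - c^4/18 - 7*c^2/16 - 8*c - 5*exp(-4*c/7)/4


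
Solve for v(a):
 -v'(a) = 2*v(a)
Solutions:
 v(a) = C1*exp(-2*a)


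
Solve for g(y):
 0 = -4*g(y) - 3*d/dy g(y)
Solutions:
 g(y) = C1*exp(-4*y/3)


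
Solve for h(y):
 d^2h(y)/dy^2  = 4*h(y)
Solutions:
 h(y) = C1*exp(-2*y) + C2*exp(2*y)


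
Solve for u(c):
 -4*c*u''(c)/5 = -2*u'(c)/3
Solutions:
 u(c) = C1 + C2*c^(11/6)


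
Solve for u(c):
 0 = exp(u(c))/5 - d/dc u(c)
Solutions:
 u(c) = log(-1/(C1 + c)) + log(5)


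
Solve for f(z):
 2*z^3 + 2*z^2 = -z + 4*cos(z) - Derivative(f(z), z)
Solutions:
 f(z) = C1 - z^4/2 - 2*z^3/3 - z^2/2 + 4*sin(z)


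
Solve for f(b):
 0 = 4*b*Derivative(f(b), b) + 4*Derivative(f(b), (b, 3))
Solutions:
 f(b) = C1 + Integral(C2*airyai(-b) + C3*airybi(-b), b)


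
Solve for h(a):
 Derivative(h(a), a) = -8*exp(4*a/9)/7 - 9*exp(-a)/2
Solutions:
 h(a) = C1 - 18*exp(4*a/9)/7 + 9*exp(-a)/2


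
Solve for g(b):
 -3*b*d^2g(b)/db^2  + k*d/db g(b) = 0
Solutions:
 g(b) = C1 + b^(re(k)/3 + 1)*(C2*sin(log(b)*Abs(im(k))/3) + C3*cos(log(b)*im(k)/3))


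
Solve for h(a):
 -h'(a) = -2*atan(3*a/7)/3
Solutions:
 h(a) = C1 + 2*a*atan(3*a/7)/3 - 7*log(9*a^2 + 49)/9


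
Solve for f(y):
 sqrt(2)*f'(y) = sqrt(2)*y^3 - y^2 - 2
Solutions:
 f(y) = C1 + y^4/4 - sqrt(2)*y^3/6 - sqrt(2)*y


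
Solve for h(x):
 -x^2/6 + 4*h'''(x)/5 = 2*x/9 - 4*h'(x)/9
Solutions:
 h(x) = C1 + C2*sin(sqrt(5)*x/3) + C3*cos(sqrt(5)*x/3) + x^3/8 + x^2/4 - 27*x/20


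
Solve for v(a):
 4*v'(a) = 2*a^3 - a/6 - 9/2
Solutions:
 v(a) = C1 + a^4/8 - a^2/48 - 9*a/8


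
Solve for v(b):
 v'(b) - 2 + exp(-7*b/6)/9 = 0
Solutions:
 v(b) = C1 + 2*b + 2*exp(-7*b/6)/21


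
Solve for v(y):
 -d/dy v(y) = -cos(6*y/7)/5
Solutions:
 v(y) = C1 + 7*sin(6*y/7)/30


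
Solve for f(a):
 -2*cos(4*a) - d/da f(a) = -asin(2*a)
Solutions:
 f(a) = C1 + a*asin(2*a) + sqrt(1 - 4*a^2)/2 - sin(4*a)/2


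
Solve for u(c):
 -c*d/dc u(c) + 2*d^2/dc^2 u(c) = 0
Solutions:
 u(c) = C1 + C2*erfi(c/2)


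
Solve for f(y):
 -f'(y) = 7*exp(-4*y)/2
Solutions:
 f(y) = C1 + 7*exp(-4*y)/8


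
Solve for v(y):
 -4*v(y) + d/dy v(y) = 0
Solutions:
 v(y) = C1*exp(4*y)


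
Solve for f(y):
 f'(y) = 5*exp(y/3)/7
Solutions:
 f(y) = C1 + 15*exp(y/3)/7


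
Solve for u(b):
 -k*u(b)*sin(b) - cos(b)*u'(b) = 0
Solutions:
 u(b) = C1*exp(k*log(cos(b)))


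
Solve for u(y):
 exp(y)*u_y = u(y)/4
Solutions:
 u(y) = C1*exp(-exp(-y)/4)


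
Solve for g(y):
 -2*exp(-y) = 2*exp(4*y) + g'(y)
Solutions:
 g(y) = C1 - exp(4*y)/2 + 2*exp(-y)


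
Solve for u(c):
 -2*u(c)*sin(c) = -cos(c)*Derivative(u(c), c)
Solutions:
 u(c) = C1/cos(c)^2


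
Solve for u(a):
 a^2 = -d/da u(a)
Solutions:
 u(a) = C1 - a^3/3


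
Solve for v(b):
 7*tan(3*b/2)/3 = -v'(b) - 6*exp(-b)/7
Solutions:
 v(b) = C1 - 7*log(tan(3*b/2)^2 + 1)/9 + 6*exp(-b)/7


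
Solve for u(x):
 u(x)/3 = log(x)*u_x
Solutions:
 u(x) = C1*exp(li(x)/3)


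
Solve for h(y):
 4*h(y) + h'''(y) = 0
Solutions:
 h(y) = C3*exp(-2^(2/3)*y) + (C1*sin(2^(2/3)*sqrt(3)*y/2) + C2*cos(2^(2/3)*sqrt(3)*y/2))*exp(2^(2/3)*y/2)


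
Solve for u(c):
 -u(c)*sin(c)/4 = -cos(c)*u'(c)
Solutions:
 u(c) = C1/cos(c)^(1/4)


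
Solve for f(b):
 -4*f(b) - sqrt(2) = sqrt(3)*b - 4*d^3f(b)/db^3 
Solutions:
 f(b) = C3*exp(b) - sqrt(3)*b/4 + (C1*sin(sqrt(3)*b/2) + C2*cos(sqrt(3)*b/2))*exp(-b/2) - sqrt(2)/4


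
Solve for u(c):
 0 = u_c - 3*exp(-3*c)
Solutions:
 u(c) = C1 - exp(-3*c)


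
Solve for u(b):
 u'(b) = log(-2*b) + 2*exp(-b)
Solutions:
 u(b) = C1 + b*log(-b) + b*(-1 + log(2)) - 2*exp(-b)


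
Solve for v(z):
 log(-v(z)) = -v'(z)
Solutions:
 -li(-v(z)) = C1 - z


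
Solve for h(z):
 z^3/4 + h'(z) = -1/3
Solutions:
 h(z) = C1 - z^4/16 - z/3


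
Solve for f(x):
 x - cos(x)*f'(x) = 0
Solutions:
 f(x) = C1 + Integral(x/cos(x), x)


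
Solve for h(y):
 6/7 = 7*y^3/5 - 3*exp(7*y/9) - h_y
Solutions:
 h(y) = C1 + 7*y^4/20 - 6*y/7 - 27*exp(7*y/9)/7


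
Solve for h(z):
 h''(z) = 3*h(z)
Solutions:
 h(z) = C1*exp(-sqrt(3)*z) + C2*exp(sqrt(3)*z)


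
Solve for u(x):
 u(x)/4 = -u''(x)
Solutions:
 u(x) = C1*sin(x/2) + C2*cos(x/2)


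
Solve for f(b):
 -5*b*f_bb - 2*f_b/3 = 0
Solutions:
 f(b) = C1 + C2*b^(13/15)


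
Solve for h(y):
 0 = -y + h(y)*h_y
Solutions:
 h(y) = -sqrt(C1 + y^2)
 h(y) = sqrt(C1 + y^2)


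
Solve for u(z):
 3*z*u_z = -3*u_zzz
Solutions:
 u(z) = C1 + Integral(C2*airyai(-z) + C3*airybi(-z), z)


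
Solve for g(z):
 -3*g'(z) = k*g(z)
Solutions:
 g(z) = C1*exp(-k*z/3)


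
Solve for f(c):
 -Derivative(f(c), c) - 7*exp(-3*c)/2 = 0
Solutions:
 f(c) = C1 + 7*exp(-3*c)/6


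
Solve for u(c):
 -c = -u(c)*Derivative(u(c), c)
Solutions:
 u(c) = -sqrt(C1 + c^2)
 u(c) = sqrt(C1 + c^2)


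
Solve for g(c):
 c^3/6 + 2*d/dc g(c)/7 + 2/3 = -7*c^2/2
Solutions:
 g(c) = C1 - 7*c^4/48 - 49*c^3/12 - 7*c/3


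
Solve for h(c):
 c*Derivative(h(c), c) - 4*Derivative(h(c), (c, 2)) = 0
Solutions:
 h(c) = C1 + C2*erfi(sqrt(2)*c/4)


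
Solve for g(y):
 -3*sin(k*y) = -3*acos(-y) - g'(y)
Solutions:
 g(y) = C1 - 3*y*acos(-y) - 3*sqrt(1 - y^2) + 3*Piecewise((-cos(k*y)/k, Ne(k, 0)), (0, True))


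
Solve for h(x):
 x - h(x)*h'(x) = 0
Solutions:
 h(x) = -sqrt(C1 + x^2)
 h(x) = sqrt(C1 + x^2)


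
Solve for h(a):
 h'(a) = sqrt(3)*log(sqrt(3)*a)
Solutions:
 h(a) = C1 + sqrt(3)*a*log(a) - sqrt(3)*a + sqrt(3)*a*log(3)/2


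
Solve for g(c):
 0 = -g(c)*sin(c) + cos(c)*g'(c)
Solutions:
 g(c) = C1/cos(c)


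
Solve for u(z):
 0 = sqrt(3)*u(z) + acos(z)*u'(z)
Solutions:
 u(z) = C1*exp(-sqrt(3)*Integral(1/acos(z), z))


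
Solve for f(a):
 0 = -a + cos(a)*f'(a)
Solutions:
 f(a) = C1 + Integral(a/cos(a), a)


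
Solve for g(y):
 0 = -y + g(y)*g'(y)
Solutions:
 g(y) = -sqrt(C1 + y^2)
 g(y) = sqrt(C1 + y^2)


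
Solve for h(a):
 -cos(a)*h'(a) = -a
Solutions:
 h(a) = C1 + Integral(a/cos(a), a)


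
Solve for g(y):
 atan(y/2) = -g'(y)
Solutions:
 g(y) = C1 - y*atan(y/2) + log(y^2 + 4)


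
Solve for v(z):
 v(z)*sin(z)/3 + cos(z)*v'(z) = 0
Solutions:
 v(z) = C1*cos(z)^(1/3)


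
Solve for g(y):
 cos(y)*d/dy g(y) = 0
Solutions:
 g(y) = C1


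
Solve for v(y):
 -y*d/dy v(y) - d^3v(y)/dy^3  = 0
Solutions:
 v(y) = C1 + Integral(C2*airyai(-y) + C3*airybi(-y), y)


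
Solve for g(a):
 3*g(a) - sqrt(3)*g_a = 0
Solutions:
 g(a) = C1*exp(sqrt(3)*a)


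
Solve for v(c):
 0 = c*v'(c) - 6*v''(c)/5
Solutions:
 v(c) = C1 + C2*erfi(sqrt(15)*c/6)


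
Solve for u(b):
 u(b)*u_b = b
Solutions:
 u(b) = -sqrt(C1 + b^2)
 u(b) = sqrt(C1 + b^2)


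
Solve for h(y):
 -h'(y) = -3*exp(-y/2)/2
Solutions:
 h(y) = C1 - 3*exp(-y/2)


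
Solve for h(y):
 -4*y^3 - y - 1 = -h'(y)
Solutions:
 h(y) = C1 + y^4 + y^2/2 + y


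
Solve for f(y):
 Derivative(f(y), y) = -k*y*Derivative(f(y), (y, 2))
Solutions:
 f(y) = C1 + y^(((re(k) - 1)*re(k) + im(k)^2)/(re(k)^2 + im(k)^2))*(C2*sin(log(y)*Abs(im(k))/(re(k)^2 + im(k)^2)) + C3*cos(log(y)*im(k)/(re(k)^2 + im(k)^2)))


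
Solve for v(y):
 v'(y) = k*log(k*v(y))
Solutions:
 li(k*v(y))/k = C1 + k*y


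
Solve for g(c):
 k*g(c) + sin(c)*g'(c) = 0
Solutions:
 g(c) = C1*exp(k*(-log(cos(c) - 1) + log(cos(c) + 1))/2)


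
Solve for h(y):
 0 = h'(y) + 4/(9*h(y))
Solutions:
 h(y) = -sqrt(C1 - 8*y)/3
 h(y) = sqrt(C1 - 8*y)/3


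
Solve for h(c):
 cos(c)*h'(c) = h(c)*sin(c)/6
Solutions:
 h(c) = C1/cos(c)^(1/6)


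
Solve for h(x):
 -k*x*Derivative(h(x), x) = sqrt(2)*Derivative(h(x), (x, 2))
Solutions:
 h(x) = Piecewise((-2^(3/4)*sqrt(pi)*C1*erf(2^(1/4)*sqrt(k)*x/2)/(2*sqrt(k)) - C2, (k > 0) | (k < 0)), (-C1*x - C2, True))


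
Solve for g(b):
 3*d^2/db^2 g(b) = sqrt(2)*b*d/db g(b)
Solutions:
 g(b) = C1 + C2*erfi(2^(3/4)*sqrt(3)*b/6)


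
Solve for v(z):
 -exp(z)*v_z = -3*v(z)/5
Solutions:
 v(z) = C1*exp(-3*exp(-z)/5)


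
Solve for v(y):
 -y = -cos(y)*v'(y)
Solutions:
 v(y) = C1 + Integral(y/cos(y), y)


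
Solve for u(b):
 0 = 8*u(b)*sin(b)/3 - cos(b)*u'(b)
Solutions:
 u(b) = C1/cos(b)^(8/3)


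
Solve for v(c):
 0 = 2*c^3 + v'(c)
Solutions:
 v(c) = C1 - c^4/2


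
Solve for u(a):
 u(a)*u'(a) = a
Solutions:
 u(a) = -sqrt(C1 + a^2)
 u(a) = sqrt(C1 + a^2)


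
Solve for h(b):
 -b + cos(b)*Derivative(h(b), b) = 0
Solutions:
 h(b) = C1 + Integral(b/cos(b), b)


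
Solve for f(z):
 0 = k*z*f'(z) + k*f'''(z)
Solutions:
 f(z) = C1 + Integral(C2*airyai(-z) + C3*airybi(-z), z)


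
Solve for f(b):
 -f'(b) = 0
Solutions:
 f(b) = C1


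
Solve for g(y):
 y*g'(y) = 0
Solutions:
 g(y) = C1


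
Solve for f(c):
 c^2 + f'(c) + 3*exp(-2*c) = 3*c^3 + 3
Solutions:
 f(c) = C1 + 3*c^4/4 - c^3/3 + 3*c + 3*exp(-2*c)/2


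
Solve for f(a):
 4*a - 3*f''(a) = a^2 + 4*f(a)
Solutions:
 f(a) = C1*sin(2*sqrt(3)*a/3) + C2*cos(2*sqrt(3)*a/3) - a^2/4 + a + 3/8


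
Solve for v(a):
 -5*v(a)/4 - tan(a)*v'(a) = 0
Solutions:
 v(a) = C1/sin(a)^(5/4)


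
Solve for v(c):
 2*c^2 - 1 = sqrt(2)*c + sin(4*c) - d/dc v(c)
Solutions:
 v(c) = C1 - 2*c^3/3 + sqrt(2)*c^2/2 + c - cos(4*c)/4


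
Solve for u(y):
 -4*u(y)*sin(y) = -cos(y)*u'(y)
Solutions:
 u(y) = C1/cos(y)^4


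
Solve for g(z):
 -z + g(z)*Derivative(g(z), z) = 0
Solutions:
 g(z) = -sqrt(C1 + z^2)
 g(z) = sqrt(C1 + z^2)


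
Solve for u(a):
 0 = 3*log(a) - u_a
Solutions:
 u(a) = C1 + 3*a*log(a) - 3*a


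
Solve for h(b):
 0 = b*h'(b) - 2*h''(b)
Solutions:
 h(b) = C1 + C2*erfi(b/2)


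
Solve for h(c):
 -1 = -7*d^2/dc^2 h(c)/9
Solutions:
 h(c) = C1 + C2*c + 9*c^2/14


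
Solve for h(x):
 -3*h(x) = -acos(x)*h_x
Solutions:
 h(x) = C1*exp(3*Integral(1/acos(x), x))


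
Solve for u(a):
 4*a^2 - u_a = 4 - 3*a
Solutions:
 u(a) = C1 + 4*a^3/3 + 3*a^2/2 - 4*a


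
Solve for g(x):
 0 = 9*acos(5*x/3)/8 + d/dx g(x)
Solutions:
 g(x) = C1 - 9*x*acos(5*x/3)/8 + 9*sqrt(9 - 25*x^2)/40


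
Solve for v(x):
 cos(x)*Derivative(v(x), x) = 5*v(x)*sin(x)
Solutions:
 v(x) = C1/cos(x)^5


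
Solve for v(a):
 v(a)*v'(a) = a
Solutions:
 v(a) = -sqrt(C1 + a^2)
 v(a) = sqrt(C1 + a^2)


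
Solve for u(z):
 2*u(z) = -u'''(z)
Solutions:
 u(z) = C3*exp(-2^(1/3)*z) + (C1*sin(2^(1/3)*sqrt(3)*z/2) + C2*cos(2^(1/3)*sqrt(3)*z/2))*exp(2^(1/3)*z/2)


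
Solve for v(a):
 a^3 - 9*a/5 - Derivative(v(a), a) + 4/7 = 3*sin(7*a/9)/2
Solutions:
 v(a) = C1 + a^4/4 - 9*a^2/10 + 4*a/7 + 27*cos(7*a/9)/14


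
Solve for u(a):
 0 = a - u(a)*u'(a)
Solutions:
 u(a) = -sqrt(C1 + a^2)
 u(a) = sqrt(C1 + a^2)


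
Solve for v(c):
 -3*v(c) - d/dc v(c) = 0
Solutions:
 v(c) = C1*exp(-3*c)


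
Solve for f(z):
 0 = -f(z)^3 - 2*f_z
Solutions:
 f(z) = -sqrt(-1/(C1 - z))
 f(z) = sqrt(-1/(C1 - z))


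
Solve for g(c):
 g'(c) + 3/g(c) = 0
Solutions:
 g(c) = -sqrt(C1 - 6*c)
 g(c) = sqrt(C1 - 6*c)


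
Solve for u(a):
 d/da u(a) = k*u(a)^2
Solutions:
 u(a) = -1/(C1 + a*k)


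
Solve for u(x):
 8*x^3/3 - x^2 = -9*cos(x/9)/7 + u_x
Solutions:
 u(x) = C1 + 2*x^4/3 - x^3/3 + 81*sin(x/9)/7


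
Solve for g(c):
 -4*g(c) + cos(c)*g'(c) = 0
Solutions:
 g(c) = C1*(sin(c)^2 + 2*sin(c) + 1)/(sin(c)^2 - 2*sin(c) + 1)


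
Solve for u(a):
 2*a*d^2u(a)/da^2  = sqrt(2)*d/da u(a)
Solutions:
 u(a) = C1 + C2*a^(sqrt(2)/2 + 1)


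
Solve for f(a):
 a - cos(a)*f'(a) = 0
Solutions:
 f(a) = C1 + Integral(a/cos(a), a)


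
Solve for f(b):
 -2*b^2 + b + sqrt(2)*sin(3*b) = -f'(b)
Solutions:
 f(b) = C1 + 2*b^3/3 - b^2/2 + sqrt(2)*cos(3*b)/3


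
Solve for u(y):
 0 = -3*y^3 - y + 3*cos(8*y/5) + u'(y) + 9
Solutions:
 u(y) = C1 + 3*y^4/4 + y^2/2 - 9*y - 15*sin(8*y/5)/8


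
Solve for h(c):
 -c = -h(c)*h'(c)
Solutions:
 h(c) = -sqrt(C1 + c^2)
 h(c) = sqrt(C1 + c^2)


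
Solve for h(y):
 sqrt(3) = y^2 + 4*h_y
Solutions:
 h(y) = C1 - y^3/12 + sqrt(3)*y/4


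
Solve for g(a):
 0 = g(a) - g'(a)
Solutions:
 g(a) = C1*exp(a)


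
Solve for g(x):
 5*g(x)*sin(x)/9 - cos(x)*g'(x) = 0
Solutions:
 g(x) = C1/cos(x)^(5/9)


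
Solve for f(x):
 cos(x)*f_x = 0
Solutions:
 f(x) = C1


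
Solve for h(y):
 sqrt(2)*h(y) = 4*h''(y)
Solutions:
 h(y) = C1*exp(-2^(1/4)*y/2) + C2*exp(2^(1/4)*y/2)


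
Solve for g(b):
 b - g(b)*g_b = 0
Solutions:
 g(b) = -sqrt(C1 + b^2)
 g(b) = sqrt(C1 + b^2)


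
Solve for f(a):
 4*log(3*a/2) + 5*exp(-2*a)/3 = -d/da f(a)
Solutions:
 f(a) = C1 - 4*a*log(a) + 4*a*(-log(3) + log(2) + 1) + 5*exp(-2*a)/6


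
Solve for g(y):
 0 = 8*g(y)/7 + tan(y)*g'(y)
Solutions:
 g(y) = C1/sin(y)^(8/7)


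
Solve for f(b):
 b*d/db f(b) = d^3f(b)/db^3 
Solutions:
 f(b) = C1 + Integral(C2*airyai(b) + C3*airybi(b), b)


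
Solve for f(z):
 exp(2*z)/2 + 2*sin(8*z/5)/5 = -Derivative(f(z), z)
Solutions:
 f(z) = C1 - exp(2*z)/4 + cos(8*z/5)/4


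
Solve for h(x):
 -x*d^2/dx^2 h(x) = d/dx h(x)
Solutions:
 h(x) = C1 + C2*log(x)


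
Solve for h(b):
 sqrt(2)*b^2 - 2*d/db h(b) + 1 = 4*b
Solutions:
 h(b) = C1 + sqrt(2)*b^3/6 - b^2 + b/2


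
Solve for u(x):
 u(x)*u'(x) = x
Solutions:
 u(x) = -sqrt(C1 + x^2)
 u(x) = sqrt(C1 + x^2)


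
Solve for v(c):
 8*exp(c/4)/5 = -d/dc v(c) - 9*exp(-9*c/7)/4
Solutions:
 v(c) = C1 - 32*exp(c/4)/5 + 7*exp(-9*c/7)/4


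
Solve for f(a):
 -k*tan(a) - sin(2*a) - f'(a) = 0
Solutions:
 f(a) = C1 + k*log(cos(a)) + cos(2*a)/2


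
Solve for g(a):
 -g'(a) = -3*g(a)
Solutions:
 g(a) = C1*exp(3*a)


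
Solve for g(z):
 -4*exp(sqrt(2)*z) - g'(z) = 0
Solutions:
 g(z) = C1 - 2*sqrt(2)*exp(sqrt(2)*z)


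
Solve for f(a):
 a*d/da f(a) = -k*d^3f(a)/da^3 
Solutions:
 f(a) = C1 + Integral(C2*airyai(a*(-1/k)^(1/3)) + C3*airybi(a*(-1/k)^(1/3)), a)


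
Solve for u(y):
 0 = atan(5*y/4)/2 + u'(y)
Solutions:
 u(y) = C1 - y*atan(5*y/4)/2 + log(25*y^2 + 16)/5


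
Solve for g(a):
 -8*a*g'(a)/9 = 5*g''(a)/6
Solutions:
 g(a) = C1 + C2*erf(2*sqrt(30)*a/15)


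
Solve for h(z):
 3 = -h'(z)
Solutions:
 h(z) = C1 - 3*z


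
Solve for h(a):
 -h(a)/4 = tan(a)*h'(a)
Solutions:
 h(a) = C1/sin(a)^(1/4)


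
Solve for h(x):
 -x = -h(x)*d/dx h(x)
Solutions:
 h(x) = -sqrt(C1 + x^2)
 h(x) = sqrt(C1 + x^2)


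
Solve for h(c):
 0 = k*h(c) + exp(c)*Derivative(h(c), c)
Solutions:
 h(c) = C1*exp(k*exp(-c))


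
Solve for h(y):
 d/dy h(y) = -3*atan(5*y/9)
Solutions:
 h(y) = C1 - 3*y*atan(5*y/9) + 27*log(25*y^2 + 81)/10


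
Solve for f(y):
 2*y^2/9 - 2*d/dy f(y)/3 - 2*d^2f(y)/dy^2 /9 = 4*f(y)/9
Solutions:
 f(y) = C1*exp(-2*y) + C2*exp(-y) + y^2/2 - 3*y/2 + 7/4


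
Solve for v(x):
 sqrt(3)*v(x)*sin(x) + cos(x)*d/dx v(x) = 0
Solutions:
 v(x) = C1*cos(x)^(sqrt(3))


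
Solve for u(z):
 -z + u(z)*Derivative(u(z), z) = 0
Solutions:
 u(z) = -sqrt(C1 + z^2)
 u(z) = sqrt(C1 + z^2)


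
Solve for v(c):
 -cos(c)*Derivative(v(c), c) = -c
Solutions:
 v(c) = C1 + Integral(c/cos(c), c)


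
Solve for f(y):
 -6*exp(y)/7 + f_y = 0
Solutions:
 f(y) = C1 + 6*exp(y)/7


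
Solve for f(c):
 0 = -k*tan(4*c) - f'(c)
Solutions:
 f(c) = C1 + k*log(cos(4*c))/4


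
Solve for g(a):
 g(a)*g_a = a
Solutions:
 g(a) = -sqrt(C1 + a^2)
 g(a) = sqrt(C1 + a^2)


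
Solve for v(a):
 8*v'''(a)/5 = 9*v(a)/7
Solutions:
 v(a) = C3*exp(45^(1/3)*7^(2/3)*a/14) + (C1*sin(3*3^(1/6)*5^(1/3)*7^(2/3)*a/28) + C2*cos(3*3^(1/6)*5^(1/3)*7^(2/3)*a/28))*exp(-45^(1/3)*7^(2/3)*a/28)


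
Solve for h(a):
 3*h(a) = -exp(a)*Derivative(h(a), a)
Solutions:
 h(a) = C1*exp(3*exp(-a))


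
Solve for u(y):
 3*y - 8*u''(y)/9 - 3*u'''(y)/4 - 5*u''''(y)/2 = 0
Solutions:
 u(y) = C1 + C2*y + 9*y^3/16 - 729*y^2/512 + (C3*sin(sqrt(1199)*y/60) + C4*cos(sqrt(1199)*y/60))*exp(-3*y/20)


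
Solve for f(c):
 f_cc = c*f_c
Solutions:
 f(c) = C1 + C2*erfi(sqrt(2)*c/2)


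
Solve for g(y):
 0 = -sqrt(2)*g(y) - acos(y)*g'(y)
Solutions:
 g(y) = C1*exp(-sqrt(2)*Integral(1/acos(y), y))


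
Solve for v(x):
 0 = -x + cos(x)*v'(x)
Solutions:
 v(x) = C1 + Integral(x/cos(x), x)


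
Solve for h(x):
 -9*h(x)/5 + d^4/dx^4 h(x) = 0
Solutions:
 h(x) = C1*exp(-sqrt(3)*5^(3/4)*x/5) + C2*exp(sqrt(3)*5^(3/4)*x/5) + C3*sin(sqrt(3)*5^(3/4)*x/5) + C4*cos(sqrt(3)*5^(3/4)*x/5)


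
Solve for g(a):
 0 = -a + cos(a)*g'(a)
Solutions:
 g(a) = C1 + Integral(a/cos(a), a)


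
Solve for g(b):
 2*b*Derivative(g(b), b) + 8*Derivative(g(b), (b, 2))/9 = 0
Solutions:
 g(b) = C1 + C2*erf(3*sqrt(2)*b/4)


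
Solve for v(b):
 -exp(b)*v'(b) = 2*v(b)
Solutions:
 v(b) = C1*exp(2*exp(-b))


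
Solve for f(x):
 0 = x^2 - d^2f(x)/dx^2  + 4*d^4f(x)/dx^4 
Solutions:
 f(x) = C1 + C2*x + C3*exp(-x/2) + C4*exp(x/2) + x^4/12 + 4*x^2


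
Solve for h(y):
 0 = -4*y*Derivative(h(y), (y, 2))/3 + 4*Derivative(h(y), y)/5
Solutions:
 h(y) = C1 + C2*y^(8/5)


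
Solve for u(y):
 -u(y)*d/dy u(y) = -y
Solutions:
 u(y) = -sqrt(C1 + y^2)
 u(y) = sqrt(C1 + y^2)


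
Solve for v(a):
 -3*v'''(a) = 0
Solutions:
 v(a) = C1 + C2*a + C3*a^2


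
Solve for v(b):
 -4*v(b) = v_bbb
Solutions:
 v(b) = C3*exp(-2^(2/3)*b) + (C1*sin(2^(2/3)*sqrt(3)*b/2) + C2*cos(2^(2/3)*sqrt(3)*b/2))*exp(2^(2/3)*b/2)


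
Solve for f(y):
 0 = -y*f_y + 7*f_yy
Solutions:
 f(y) = C1 + C2*erfi(sqrt(14)*y/14)


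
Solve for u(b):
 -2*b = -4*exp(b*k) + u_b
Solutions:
 u(b) = C1 - b^2 + 4*exp(b*k)/k


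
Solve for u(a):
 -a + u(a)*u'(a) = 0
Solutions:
 u(a) = -sqrt(C1 + a^2)
 u(a) = sqrt(C1 + a^2)


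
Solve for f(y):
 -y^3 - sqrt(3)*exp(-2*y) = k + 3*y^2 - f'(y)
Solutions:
 f(y) = C1 + k*y + y^4/4 + y^3 - sqrt(3)*exp(-2*y)/2


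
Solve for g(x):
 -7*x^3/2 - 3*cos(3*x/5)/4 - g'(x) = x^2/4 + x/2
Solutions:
 g(x) = C1 - 7*x^4/8 - x^3/12 - x^2/4 - 5*sin(3*x/5)/4


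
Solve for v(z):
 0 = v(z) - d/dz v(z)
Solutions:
 v(z) = C1*exp(z)


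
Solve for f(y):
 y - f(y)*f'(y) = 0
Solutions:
 f(y) = -sqrt(C1 + y^2)
 f(y) = sqrt(C1 + y^2)


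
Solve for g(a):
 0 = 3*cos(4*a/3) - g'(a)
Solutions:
 g(a) = C1 + 9*sin(4*a/3)/4


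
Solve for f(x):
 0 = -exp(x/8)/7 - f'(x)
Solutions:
 f(x) = C1 - 8*exp(x/8)/7


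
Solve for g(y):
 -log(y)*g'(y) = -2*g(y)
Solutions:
 g(y) = C1*exp(2*li(y))


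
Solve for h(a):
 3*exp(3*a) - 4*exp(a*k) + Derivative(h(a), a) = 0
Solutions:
 h(a) = C1 - exp(3*a) + 4*exp(a*k)/k


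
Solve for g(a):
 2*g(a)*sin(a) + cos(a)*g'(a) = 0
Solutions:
 g(a) = C1*cos(a)^2


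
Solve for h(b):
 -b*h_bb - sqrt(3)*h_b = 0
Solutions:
 h(b) = C1 + C2*b^(1 - sqrt(3))


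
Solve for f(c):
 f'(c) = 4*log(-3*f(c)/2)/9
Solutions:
 -9*Integral(1/(log(-_y) - log(2) + log(3)), (_y, f(c)))/4 = C1 - c
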